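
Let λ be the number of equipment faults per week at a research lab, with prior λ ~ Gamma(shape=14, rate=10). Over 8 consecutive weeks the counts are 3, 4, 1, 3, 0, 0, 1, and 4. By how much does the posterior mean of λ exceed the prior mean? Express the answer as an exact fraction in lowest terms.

Total count: 3 + 4 + 1 + 3 + 0 + 0 + 1 + 4 = 16.
Total exposure: 8 weeks.
The Gamma prior is conjugate for the Poisson rate, so λ | data ~ Gamma(14+16, 10+8) = Gamma(30, 18).
Posterior mean = 30/18 = 5/3; prior mean = 14/10 = 7/5. Difference = 5/3 − 7/5 = 4/15.

4/15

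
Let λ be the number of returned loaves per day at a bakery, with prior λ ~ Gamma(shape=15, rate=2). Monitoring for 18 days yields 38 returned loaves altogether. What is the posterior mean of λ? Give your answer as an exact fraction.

53/20

Total count 38 over total exposure 18 days.
Conjugate update: add total count to the shape and total exposure to the rate, giving Gamma(53, 20).
Posterior mean = α'/β' = 53/20.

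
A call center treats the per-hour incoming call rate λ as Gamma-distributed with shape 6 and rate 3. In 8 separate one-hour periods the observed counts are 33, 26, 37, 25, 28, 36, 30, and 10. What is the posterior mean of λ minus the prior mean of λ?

Total count: 33 + 26 + 37 + 25 + 28 + 36 + 30 + 10 = 225.
Total exposure: 8 hours.
Posterior: α' = 6 + 225 = 231, β' = 3 + 8 = 11.
Posterior mean = 231/11 = 21; prior mean = 6/3 = 2. Difference = 21 − 2 = 19.

19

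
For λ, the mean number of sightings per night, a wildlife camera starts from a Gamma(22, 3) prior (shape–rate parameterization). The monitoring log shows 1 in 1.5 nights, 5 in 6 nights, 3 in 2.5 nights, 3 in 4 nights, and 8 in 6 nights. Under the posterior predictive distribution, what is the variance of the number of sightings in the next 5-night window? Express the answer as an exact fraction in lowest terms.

5880/529

Total count: 1 + 5 + 3 + 3 + 8 = 20.
Total exposure: 1.5 + 6 + 2.5 + 4 + 6 = 20 nights.
By Gamma–Poisson conjugacy, the posterior is Gamma(α + Σx, β + Σt) = Gamma(22 + 20, 3 + 20) = Gamma(42, 23).
The posterior predictive for a window of length T is Negative Binomial with variance T·α'·(β'+T)/β'² = 5·42·28/529 = 5880/529.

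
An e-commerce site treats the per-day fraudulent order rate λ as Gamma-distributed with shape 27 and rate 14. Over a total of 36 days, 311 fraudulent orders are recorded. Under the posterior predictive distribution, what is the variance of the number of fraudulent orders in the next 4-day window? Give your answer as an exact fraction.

18252/625

Total count 311 over total exposure 36 days.
By Gamma–Poisson conjugacy, the posterior is Gamma(α + Σx, β + Σt) = Gamma(27 + 311, 14 + 36) = Gamma(338, 50).
The posterior predictive for a window of length T is Negative Binomial with variance T·α'·(β'+T)/β'² = 4·338·54/2500 = 18252/625.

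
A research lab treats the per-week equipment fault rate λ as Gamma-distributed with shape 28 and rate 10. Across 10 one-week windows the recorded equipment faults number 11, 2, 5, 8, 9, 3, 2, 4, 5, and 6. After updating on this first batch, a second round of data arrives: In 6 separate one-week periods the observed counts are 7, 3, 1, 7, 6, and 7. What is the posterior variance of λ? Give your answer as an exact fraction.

57/338

Total count: 11 + 2 + 5 + 8 + 9 + 3 + 2 + 4 + 5 + 6 = 55.
Total exposure: 10 weeks.
After the first batch: Gamma(28 + 55, 10 + 10) = Gamma(83, 20).
Total count: 7 + 3 + 1 + 7 + 6 + 7 = 31.
Total exposure: 6 weeks.
After the second batch: Gamma(83 + 31, 20 + 6) = Gamma(114, 26).
Posterior variance = α'/β'² = 114/676 = 57/338.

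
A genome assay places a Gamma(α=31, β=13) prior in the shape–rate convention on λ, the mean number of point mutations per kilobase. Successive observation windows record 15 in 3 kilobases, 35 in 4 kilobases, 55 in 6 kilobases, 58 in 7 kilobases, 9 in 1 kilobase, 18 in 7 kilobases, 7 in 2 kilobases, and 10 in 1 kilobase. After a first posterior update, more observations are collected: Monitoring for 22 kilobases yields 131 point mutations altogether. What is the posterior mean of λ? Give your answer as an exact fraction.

123/22

Total count: 15 + 35 + 55 + 58 + 9 + 18 + 7 + 10 = 207.
Total exposure: 3 + 4 + 6 + 7 + 1 + 7 + 2 + 1 = 31 kilobases.
After the first batch: Gamma(31 + 207, 13 + 31) = Gamma(238, 44).
Total count 131 over total exposure 22 kilobases.
After the second batch: Gamma(238 + 131, 44 + 22) = Gamma(369, 66).
Posterior mean = α'/β' = 369/66 = 123/22.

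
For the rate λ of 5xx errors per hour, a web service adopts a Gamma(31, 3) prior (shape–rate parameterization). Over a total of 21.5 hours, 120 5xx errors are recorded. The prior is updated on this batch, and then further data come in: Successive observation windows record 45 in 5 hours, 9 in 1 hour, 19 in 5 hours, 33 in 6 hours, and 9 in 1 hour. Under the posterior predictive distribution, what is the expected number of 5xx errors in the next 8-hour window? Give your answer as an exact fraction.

4256/85

Total count 120 over total exposure 21.5 hours.
After the first batch: Gamma(31 + 120, 3 + 21.5) = Gamma(151, 49/2).
Total count: 45 + 9 + 19 + 33 + 9 = 115.
Total exposure: 5 + 1 + 5 + 6 + 1 = 18 hours.
After the second batch: Gamma(151 + 115, 49/2 + 18) = Gamma(266, 85/2).
Predictive mean over an 8-hour window = T·E[λ|data] = 8·266/(85/2) = 4256/85.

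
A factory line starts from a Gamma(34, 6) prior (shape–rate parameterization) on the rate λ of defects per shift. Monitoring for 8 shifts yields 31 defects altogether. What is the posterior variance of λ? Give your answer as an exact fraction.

Total count 31 over total exposure 8 shifts.
The Gamma prior is conjugate for the Poisson rate, so λ | data ~ Gamma(34+31, 6+8) = Gamma(65, 14).
Posterior variance = α'/β'² = 65/196.

65/196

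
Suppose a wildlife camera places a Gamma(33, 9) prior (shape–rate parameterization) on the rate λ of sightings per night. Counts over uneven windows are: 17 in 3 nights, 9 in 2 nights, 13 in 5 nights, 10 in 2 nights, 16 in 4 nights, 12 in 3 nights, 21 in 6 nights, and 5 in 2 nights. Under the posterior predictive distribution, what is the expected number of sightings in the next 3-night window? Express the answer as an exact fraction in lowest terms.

Total count: 17 + 9 + 13 + 10 + 16 + 12 + 21 + 5 = 103.
Total exposure: 3 + 2 + 5 + 2 + 4 + 3 + 6 + 2 = 27 nights.
The Gamma prior is conjugate for the Poisson rate, so λ | data ~ Gamma(33+103, 9+27) = Gamma(136, 36).
Predictive mean over a 3-night window = T·E[λ|data] = 3·136/36 = 34/3.

34/3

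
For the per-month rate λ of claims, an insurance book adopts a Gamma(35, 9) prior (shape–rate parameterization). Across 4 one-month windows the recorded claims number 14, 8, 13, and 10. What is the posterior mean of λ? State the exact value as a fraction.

Total count: 14 + 8 + 13 + 10 = 45.
Total exposure: 4 months.
Gamma(α, β) with Poisson data over total exposure Σt gives posterior Gamma(α+Σx, β+Σt) = Gamma(80, 13).
Posterior mean = α'/β' = 80/13.

80/13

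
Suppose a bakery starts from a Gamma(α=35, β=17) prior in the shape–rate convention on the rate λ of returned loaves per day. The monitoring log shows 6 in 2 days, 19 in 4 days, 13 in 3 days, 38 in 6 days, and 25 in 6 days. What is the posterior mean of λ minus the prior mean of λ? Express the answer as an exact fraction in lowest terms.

Total count: 6 + 19 + 13 + 38 + 25 = 101.
Total exposure: 2 + 4 + 3 + 6 + 6 = 21 days.
By Gamma–Poisson conjugacy, the posterior is Gamma(α + Σx, β + Σt) = Gamma(35 + 101, 17 + 21) = Gamma(136, 38).
Posterior mean = 136/38 = 68/19; prior mean = 35/17 = 35/17. Difference = 68/19 − 35/17 = 491/323.

491/323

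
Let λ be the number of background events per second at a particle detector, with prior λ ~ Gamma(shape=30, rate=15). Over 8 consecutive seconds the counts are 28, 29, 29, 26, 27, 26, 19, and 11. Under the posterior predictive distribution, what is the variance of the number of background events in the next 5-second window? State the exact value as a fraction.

Total count: 28 + 29 + 29 + 26 + 27 + 26 + 19 + 11 = 195.
Total exposure: 8 seconds.
Conjugate update: add total count to the shape and total exposure to the rate, giving Gamma(225, 23).
The posterior predictive for a window of length T is Negative Binomial with variance T·α'·(β'+T)/β'² = 5·225·28/529 = 31500/529.

31500/529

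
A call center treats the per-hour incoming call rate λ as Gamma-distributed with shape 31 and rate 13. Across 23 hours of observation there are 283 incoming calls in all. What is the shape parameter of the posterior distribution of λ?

314

Total count 283 over total exposure 23 hours.
Gamma(α, β) with Poisson data over total exposure Σt gives posterior Gamma(α+Σx, β+Σt) = Gamma(314, 36).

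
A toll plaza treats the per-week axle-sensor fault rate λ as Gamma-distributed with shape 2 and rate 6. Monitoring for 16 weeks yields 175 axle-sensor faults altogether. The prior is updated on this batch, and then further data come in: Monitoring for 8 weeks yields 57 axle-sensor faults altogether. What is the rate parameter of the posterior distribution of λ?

Total count 175 over total exposure 16 weeks.
After the first batch: Gamma(2 + 175, 6 + 16) = Gamma(177, 22).
Total count 57 over total exposure 8 weeks.
After the second batch: Gamma(177 + 57, 22 + 8) = Gamma(234, 30).

30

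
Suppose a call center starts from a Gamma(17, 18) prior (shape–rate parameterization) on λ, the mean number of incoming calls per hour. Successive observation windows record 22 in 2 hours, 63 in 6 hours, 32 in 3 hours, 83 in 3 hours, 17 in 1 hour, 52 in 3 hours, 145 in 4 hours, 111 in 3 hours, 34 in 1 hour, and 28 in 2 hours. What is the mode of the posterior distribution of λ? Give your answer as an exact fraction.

603/46

Total count: 22 + 63 + 32 + 83 + 17 + 52 + 145 + 111 + 34 + 28 = 587.
Total exposure: 2 + 6 + 3 + 3 + 1 + 3 + 4 + 3 + 1 + 2 = 28 hours.
Conjugate update: add total count to the shape and total exposure to the rate, giving Gamma(604, 46).
Posterior mode = (α'−1)/β' = 603/46.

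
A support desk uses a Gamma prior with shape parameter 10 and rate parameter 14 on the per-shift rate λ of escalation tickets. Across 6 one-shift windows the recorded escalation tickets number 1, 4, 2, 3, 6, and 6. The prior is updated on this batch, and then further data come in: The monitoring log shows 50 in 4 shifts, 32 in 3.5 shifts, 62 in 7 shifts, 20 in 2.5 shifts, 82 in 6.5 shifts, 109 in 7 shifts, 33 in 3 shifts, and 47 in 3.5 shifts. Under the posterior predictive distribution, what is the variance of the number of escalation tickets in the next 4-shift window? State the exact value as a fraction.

Total count: 1 + 4 + 2 + 3 + 6 + 6 = 22.
Total exposure: 6 shifts.
After the first batch: Gamma(10 + 22, 14 + 6) = Gamma(32, 20).
Total count: 50 + 32 + 62 + 20 + 82 + 109 + 33 + 47 = 435.
Total exposure: 4 + 3.5 + 7 + 2.5 + 6.5 + 7 + 3 + 3.5 = 37 shifts.
After the second batch: Gamma(32 + 435, 20 + 37) = Gamma(467, 57).
The posterior predictive for a window of length T is Negative Binomial with variance T·α'·(β'+T)/β'² = 4·467·61/3249 = 113948/3249.

113948/3249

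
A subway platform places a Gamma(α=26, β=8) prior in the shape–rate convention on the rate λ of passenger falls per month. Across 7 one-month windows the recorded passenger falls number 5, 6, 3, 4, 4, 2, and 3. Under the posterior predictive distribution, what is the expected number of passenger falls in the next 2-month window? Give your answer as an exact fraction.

106/15

Total count: 5 + 6 + 3 + 4 + 4 + 2 + 3 = 27.
Total exposure: 7 months.
Posterior: α' = 26 + 27 = 53, β' = 8 + 7 = 15.
Predictive mean over a 2-month window = T·E[λ|data] = 2·53/15 = 106/15.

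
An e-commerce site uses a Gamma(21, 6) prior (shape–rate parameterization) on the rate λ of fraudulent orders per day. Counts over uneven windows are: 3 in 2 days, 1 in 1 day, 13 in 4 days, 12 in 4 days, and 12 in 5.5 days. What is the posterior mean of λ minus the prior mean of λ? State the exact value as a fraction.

-67/90

Total count: 3 + 1 + 13 + 12 + 12 = 41.
Total exposure: 2 + 1 + 4 + 4 + 5.5 = 16.5 days.
By Gamma–Poisson conjugacy, the posterior is Gamma(α + Σx, β + Σt) = Gamma(21 + 41, 6 + 16.5) = Gamma(62, 45/2).
Posterior mean = 62/(45/2) = 124/45; prior mean = 21/6 = 7/2. Difference = 124/45 − 7/2 = -67/90.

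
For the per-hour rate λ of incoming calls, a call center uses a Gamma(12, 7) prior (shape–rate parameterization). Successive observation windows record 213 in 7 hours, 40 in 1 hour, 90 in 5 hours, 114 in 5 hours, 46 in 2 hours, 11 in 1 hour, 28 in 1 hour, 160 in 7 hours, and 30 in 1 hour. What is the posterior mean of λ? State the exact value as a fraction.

744/37

Total count: 213 + 40 + 90 + 114 + 46 + 11 + 28 + 160 + 30 = 732.
Total exposure: 7 + 1 + 5 + 5 + 2 + 1 + 1 + 7 + 1 = 30 hours.
Conjugate update: add total count to the shape and total exposure to the rate, giving Gamma(744, 37).
Posterior mean = α'/β' = 744/37.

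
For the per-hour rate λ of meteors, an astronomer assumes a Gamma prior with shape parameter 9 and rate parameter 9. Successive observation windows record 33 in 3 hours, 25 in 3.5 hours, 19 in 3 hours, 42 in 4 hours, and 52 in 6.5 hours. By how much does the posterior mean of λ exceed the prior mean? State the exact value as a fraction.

151/29

Total count: 33 + 25 + 19 + 42 + 52 = 171.
Total exposure: 3 + 3.5 + 3 + 4 + 6.5 = 20 hours.
By Gamma–Poisson conjugacy, the posterior is Gamma(α + Σx, β + Σt) = Gamma(9 + 171, 9 + 20) = Gamma(180, 29).
Posterior mean = 180/29 = 180/29; prior mean = 9/9 = 1. Difference = 180/29 − 1 = 151/29.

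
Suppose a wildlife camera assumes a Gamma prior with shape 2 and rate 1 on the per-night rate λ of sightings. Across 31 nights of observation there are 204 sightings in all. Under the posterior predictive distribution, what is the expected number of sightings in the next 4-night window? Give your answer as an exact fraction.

103/4

Total count 204 over total exposure 31 nights.
Posterior: α' = 2 + 204 = 206, β' = 1 + 31 = 32.
Predictive mean over a 4-night window = T·E[λ|data] = 4·206/32 = 103/4.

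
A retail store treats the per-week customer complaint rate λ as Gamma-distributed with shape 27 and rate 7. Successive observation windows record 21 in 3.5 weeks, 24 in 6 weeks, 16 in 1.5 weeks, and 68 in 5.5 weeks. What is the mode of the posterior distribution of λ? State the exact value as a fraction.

310/47

Total count: 21 + 24 + 16 + 68 = 129.
Total exposure: 3.5 + 6 + 1.5 + 5.5 = 16.5 weeks.
By Gamma–Poisson conjugacy, the posterior is Gamma(α + Σx, β + Σt) = Gamma(27 + 129, 7 + 16.5) = Gamma(156, 47/2).
Posterior mode = (α'−1)/β' = 155/(47/2) = 310/47.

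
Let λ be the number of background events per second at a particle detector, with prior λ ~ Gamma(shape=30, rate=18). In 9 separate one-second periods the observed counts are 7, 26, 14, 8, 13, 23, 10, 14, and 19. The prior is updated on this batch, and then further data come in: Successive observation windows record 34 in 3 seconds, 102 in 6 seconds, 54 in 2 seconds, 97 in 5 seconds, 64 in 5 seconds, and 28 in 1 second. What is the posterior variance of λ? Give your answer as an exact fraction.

Total count: 7 + 26 + 14 + 8 + 13 + 23 + 10 + 14 + 19 = 134.
Total exposure: 9 seconds.
After the first batch: Gamma(30 + 134, 18 + 9) = Gamma(164, 27).
Total count: 34 + 102 + 54 + 97 + 64 + 28 = 379.
Total exposure: 3 + 6 + 2 + 5 + 5 + 1 = 22 seconds.
After the second batch: Gamma(164 + 379, 27 + 22) = Gamma(543, 49).
Posterior variance = α'/β'² = 543/2401.

543/2401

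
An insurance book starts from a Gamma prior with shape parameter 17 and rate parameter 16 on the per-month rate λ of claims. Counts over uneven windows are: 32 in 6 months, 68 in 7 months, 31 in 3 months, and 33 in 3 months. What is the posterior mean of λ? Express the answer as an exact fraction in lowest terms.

Total count: 32 + 68 + 31 + 33 = 164.
Total exposure: 6 + 7 + 3 + 3 = 19 months.
Conjugate update: add total count to the shape and total exposure to the rate, giving Gamma(181, 35).
Posterior mean = α'/β' = 181/35.

181/35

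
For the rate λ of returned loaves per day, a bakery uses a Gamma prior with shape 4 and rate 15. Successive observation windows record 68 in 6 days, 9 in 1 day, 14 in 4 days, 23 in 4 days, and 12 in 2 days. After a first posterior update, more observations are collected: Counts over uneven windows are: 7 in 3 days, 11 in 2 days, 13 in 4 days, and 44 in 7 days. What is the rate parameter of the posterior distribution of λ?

Total count: 68 + 9 + 14 + 23 + 12 = 126.
Total exposure: 6 + 1 + 4 + 4 + 2 = 17 days.
After the first batch: Gamma(4 + 126, 15 + 17) = Gamma(130, 32).
Total count: 7 + 11 + 13 + 44 = 75.
Total exposure: 3 + 2 + 4 + 7 = 16 days.
After the second batch: Gamma(130 + 75, 32 + 16) = Gamma(205, 48).

48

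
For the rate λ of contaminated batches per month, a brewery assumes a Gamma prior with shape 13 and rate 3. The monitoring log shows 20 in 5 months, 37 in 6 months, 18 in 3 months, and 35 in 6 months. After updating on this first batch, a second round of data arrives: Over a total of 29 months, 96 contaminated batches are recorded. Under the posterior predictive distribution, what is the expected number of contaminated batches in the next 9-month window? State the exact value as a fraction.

1971/52

Total count: 20 + 37 + 18 + 35 = 110.
Total exposure: 5 + 6 + 3 + 6 = 20 months.
After the first batch: Gamma(13 + 110, 3 + 20) = Gamma(123, 23).
Total count 96 over total exposure 29 months.
After the second batch: Gamma(123 + 96, 23 + 29) = Gamma(219, 52).
Predictive mean over a 9-month window = T·E[λ|data] = 9·219/52 = 1971/52.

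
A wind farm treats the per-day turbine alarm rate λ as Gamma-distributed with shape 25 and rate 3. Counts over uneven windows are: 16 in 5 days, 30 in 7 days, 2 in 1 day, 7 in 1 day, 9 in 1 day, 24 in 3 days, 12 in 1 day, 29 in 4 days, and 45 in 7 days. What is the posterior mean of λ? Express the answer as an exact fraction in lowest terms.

Total count: 16 + 30 + 2 + 7 + 9 + 24 + 12 + 29 + 45 = 174.
Total exposure: 5 + 7 + 1 + 1 + 1 + 3 + 1 + 4 + 7 = 30 days.
Posterior: α' = 25 + 174 = 199, β' = 3 + 30 = 33.
Posterior mean = α'/β' = 199/33.

199/33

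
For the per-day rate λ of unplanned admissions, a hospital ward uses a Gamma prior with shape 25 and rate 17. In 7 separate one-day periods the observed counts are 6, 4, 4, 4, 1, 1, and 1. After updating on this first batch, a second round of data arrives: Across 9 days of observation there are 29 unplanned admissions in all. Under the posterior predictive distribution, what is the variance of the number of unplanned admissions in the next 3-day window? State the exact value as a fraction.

900/121

Total count: 6 + 4 + 4 + 4 + 1 + 1 + 1 = 21.
Total exposure: 7 days.
After the first batch: Gamma(25 + 21, 17 + 7) = Gamma(46, 24).
Total count 29 over total exposure 9 days.
After the second batch: Gamma(46 + 29, 24 + 9) = Gamma(75, 33).
The posterior predictive for a window of length T is Negative Binomial with variance T·α'·(β'+T)/β'² = 3·75·36/1089 = 900/121.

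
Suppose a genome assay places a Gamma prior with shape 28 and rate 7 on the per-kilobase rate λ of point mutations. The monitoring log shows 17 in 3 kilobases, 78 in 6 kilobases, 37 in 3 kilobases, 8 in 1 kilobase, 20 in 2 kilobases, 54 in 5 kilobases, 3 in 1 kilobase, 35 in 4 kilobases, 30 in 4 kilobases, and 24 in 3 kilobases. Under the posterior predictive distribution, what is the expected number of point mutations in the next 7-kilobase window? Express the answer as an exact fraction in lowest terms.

2338/39

Total count: 17 + 78 + 37 + 8 + 20 + 54 + 3 + 35 + 30 + 24 = 306.
Total exposure: 3 + 6 + 3 + 1 + 2 + 5 + 1 + 4 + 4 + 3 = 32 kilobases.
Gamma(α, β) with Poisson data over total exposure Σt gives posterior Gamma(α+Σx, β+Σt) = Gamma(334, 39).
Predictive mean over a 7-kilobase window = T·E[λ|data] = 7·334/39 = 2338/39.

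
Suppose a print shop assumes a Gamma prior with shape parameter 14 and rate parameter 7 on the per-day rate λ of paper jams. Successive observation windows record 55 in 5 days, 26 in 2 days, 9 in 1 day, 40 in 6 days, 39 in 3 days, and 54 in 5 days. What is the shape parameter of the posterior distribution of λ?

237

Total count: 55 + 26 + 9 + 40 + 39 + 54 = 223.
Total exposure: 5 + 2 + 1 + 6 + 3 + 5 = 22 days.
Posterior: α' = 14 + 223 = 237, β' = 7 + 22 = 29.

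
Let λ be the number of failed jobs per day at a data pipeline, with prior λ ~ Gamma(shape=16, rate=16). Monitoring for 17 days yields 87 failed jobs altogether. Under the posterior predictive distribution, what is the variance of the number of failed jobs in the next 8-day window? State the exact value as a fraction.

33784/1089

Total count 87 over total exposure 17 days.
The Gamma prior is conjugate for the Poisson rate, so λ | data ~ Gamma(16+87, 16+17) = Gamma(103, 33).
The posterior predictive for a window of length T is Negative Binomial with variance T·α'·(β'+T)/β'² = 8·103·41/1089 = 33784/1089.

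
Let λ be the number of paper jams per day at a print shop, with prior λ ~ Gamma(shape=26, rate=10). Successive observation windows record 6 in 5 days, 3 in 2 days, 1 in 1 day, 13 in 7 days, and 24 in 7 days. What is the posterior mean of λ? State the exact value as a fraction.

73/32

Total count: 6 + 3 + 1 + 13 + 24 = 47.
Total exposure: 5 + 2 + 1 + 7 + 7 = 22 days.
By Gamma–Poisson conjugacy, the posterior is Gamma(α + Σx, β + Σt) = Gamma(26 + 47, 10 + 22) = Gamma(73, 32).
Posterior mean = α'/β' = 73/32.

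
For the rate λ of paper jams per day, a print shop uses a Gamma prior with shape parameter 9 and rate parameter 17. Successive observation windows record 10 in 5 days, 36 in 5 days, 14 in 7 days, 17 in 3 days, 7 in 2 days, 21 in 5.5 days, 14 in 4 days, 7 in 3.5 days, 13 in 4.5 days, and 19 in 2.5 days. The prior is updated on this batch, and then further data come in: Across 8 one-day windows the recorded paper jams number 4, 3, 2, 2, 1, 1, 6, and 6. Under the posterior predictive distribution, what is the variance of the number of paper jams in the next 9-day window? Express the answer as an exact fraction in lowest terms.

Total count: 10 + 36 + 14 + 17 + 7 + 21 + 14 + 7 + 13 + 19 = 158.
Total exposure: 5 + 5 + 7 + 3 + 2 + 5.5 + 4 + 3.5 + 4.5 + 2.5 = 42 days.
After the first batch: Gamma(9 + 158, 17 + 42) = Gamma(167, 59).
Total count: 4 + 3 + 2 + 2 + 1 + 1 + 6 + 6 = 25.
Total exposure: 8 days.
After the second batch: Gamma(167 + 25, 59 + 8) = Gamma(192, 67).
The posterior predictive for a window of length T is Negative Binomial with variance T·α'·(β'+T)/β'² = 9·192·76/4489 = 131328/4489.

131328/4489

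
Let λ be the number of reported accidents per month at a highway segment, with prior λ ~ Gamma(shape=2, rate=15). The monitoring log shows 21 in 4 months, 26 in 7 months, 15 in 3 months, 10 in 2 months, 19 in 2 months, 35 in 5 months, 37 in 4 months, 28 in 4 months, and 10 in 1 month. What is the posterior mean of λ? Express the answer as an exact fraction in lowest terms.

203/47

Total count: 21 + 26 + 15 + 10 + 19 + 35 + 37 + 28 + 10 = 201.
Total exposure: 4 + 7 + 3 + 2 + 2 + 5 + 4 + 4 + 1 = 32 months.
Posterior: α' = 2 + 201 = 203, β' = 15 + 32 = 47.
Posterior mean = α'/β' = 203/47.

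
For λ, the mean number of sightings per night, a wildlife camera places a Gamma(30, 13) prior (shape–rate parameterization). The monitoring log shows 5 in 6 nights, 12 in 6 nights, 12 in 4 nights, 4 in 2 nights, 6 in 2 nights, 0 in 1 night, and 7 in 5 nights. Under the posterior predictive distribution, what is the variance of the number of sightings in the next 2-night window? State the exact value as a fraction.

6232/1521

Total count: 5 + 12 + 12 + 4 + 6 + 0 + 7 = 46.
Total exposure: 6 + 6 + 4 + 2 + 2 + 1 + 5 = 26 nights.
Gamma(α, β) with Poisson data over total exposure Σt gives posterior Gamma(α+Σx, β+Σt) = Gamma(76, 39).
The posterior predictive for a window of length T is Negative Binomial with variance T·α'·(β'+T)/β'² = 2·76·41/1521 = 6232/1521.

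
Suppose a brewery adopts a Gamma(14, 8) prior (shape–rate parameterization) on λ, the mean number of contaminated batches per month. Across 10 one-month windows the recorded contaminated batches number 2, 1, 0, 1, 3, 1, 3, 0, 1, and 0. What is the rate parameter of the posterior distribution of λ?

18

Total count: 2 + 1 + 0 + 1 + 3 + 1 + 3 + 0 + 1 + 0 = 12.
Total exposure: 10 months.
Posterior: α' = 14 + 12 = 26, β' = 8 + 10 = 18.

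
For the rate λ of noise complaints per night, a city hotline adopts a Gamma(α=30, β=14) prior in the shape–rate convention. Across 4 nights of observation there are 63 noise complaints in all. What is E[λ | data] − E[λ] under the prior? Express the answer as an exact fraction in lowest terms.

Total count 63 over total exposure 4 nights.
By Gamma–Poisson conjugacy, the posterior is Gamma(α + Σx, β + Σt) = Gamma(30 + 63, 14 + 4) = Gamma(93, 18).
Posterior mean = 93/18 = 31/6; prior mean = 30/14 = 15/7. Difference = 31/6 − 15/7 = 127/42.

127/42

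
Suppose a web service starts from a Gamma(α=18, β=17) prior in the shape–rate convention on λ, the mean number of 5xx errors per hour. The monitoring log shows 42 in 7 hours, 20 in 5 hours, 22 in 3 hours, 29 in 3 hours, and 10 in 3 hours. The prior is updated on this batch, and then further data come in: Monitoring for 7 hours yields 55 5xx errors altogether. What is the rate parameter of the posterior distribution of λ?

Total count: 42 + 20 + 22 + 29 + 10 = 123.
Total exposure: 7 + 5 + 3 + 3 + 3 = 21 hours.
After the first batch: Gamma(18 + 123, 17 + 21) = Gamma(141, 38).
Total count 55 over total exposure 7 hours.
After the second batch: Gamma(141 + 55, 38 + 7) = Gamma(196, 45).

45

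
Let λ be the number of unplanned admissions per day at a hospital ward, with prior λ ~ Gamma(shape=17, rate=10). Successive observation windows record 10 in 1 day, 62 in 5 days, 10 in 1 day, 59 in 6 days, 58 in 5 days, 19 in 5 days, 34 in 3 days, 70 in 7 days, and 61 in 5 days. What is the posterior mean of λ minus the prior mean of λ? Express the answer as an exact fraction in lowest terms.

199/30

Total count: 10 + 62 + 10 + 59 + 58 + 19 + 34 + 70 + 61 = 383.
Total exposure: 1 + 5 + 1 + 6 + 5 + 5 + 3 + 7 + 5 = 38 days.
The Gamma prior is conjugate for the Poisson rate, so λ | data ~ Gamma(17+383, 10+38) = Gamma(400, 48).
Posterior mean = 400/48 = 25/3; prior mean = 17/10 = 17/10. Difference = 25/3 − 17/10 = 199/30.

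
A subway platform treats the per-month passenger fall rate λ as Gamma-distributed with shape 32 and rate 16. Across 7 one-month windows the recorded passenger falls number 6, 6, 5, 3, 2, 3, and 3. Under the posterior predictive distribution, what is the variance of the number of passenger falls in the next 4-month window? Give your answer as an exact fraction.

6480/529

Total count: 6 + 6 + 5 + 3 + 2 + 3 + 3 = 28.
Total exposure: 7 months.
Conjugate update: add total count to the shape and total exposure to the rate, giving Gamma(60, 23).
The posterior predictive for a window of length T is Negative Binomial with variance T·α'·(β'+T)/β'² = 4·60·27/529 = 6480/529.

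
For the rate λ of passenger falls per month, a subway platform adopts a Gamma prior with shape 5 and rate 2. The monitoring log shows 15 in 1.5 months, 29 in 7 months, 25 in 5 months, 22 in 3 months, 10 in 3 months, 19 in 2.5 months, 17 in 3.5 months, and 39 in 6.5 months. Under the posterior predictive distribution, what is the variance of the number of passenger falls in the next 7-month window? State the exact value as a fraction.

51947/1156

Total count: 15 + 29 + 25 + 22 + 10 + 19 + 17 + 39 = 176.
Total exposure: 1.5 + 7 + 5 + 3 + 3 + 2.5 + 3.5 + 6.5 = 32 months.
Conjugate update: add total count to the shape and total exposure to the rate, giving Gamma(181, 34).
The posterior predictive for a window of length T is Negative Binomial with variance T·α'·(β'+T)/β'² = 7·181·41/1156 = 51947/1156.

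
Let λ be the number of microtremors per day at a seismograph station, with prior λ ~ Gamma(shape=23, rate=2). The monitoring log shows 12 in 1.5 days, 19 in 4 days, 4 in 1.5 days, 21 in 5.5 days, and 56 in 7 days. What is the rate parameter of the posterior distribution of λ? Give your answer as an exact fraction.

43/2

Total count: 12 + 19 + 4 + 21 + 56 = 112.
Total exposure: 1.5 + 4 + 1.5 + 5.5 + 7 = 19.5 days.
Conjugate update: add total count to the shape and total exposure to the rate, giving Gamma(135, 43/2).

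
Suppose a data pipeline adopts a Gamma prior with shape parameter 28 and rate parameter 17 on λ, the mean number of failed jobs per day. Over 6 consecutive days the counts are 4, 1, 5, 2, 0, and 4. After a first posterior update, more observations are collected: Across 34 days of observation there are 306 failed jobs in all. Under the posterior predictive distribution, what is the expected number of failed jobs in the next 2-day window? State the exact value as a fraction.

700/57

Total count: 4 + 1 + 5 + 2 + 0 + 4 = 16.
Total exposure: 6 days.
After the first batch: Gamma(28 + 16, 17 + 6) = Gamma(44, 23).
Total count 306 over total exposure 34 days.
After the second batch: Gamma(44 + 306, 23 + 34) = Gamma(350, 57).
Predictive mean over a 2-day window = T·E[λ|data] = 2·350/57 = 700/57.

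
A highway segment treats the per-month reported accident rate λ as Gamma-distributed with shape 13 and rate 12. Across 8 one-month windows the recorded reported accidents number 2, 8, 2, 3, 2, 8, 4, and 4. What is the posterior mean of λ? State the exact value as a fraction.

Total count: 2 + 8 + 2 + 3 + 2 + 8 + 4 + 4 = 33.
Total exposure: 8 months.
Conjugate update: add total count to the shape and total exposure to the rate, giving Gamma(46, 20).
Posterior mean = α'/β' = 46/20 = 23/10.

23/10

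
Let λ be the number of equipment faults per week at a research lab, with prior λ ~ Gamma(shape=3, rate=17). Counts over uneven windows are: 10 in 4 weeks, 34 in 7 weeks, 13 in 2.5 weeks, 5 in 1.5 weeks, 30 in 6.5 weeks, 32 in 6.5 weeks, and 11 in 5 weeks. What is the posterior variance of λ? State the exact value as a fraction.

69/1250

Total count: 10 + 34 + 13 + 5 + 30 + 32 + 11 = 135.
Total exposure: 4 + 7 + 2.5 + 1.5 + 6.5 + 6.5 + 5 = 33 weeks.
Conjugate update: add total count to the shape and total exposure to the rate, giving Gamma(138, 50).
Posterior variance = α'/β'² = 138/2500 = 69/1250.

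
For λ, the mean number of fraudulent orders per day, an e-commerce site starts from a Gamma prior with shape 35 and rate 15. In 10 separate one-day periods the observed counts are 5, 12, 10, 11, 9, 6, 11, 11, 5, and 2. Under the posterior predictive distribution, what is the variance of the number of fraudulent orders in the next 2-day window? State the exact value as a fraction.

6318/625

Total count: 5 + 12 + 10 + 11 + 9 + 6 + 11 + 11 + 5 + 2 = 82.
Total exposure: 10 days.
Gamma(α, β) with Poisson data over total exposure Σt gives posterior Gamma(α+Σx, β+Σt) = Gamma(117, 25).
The posterior predictive for a window of length T is Negative Binomial with variance T·α'·(β'+T)/β'² = 2·117·27/625 = 6318/625.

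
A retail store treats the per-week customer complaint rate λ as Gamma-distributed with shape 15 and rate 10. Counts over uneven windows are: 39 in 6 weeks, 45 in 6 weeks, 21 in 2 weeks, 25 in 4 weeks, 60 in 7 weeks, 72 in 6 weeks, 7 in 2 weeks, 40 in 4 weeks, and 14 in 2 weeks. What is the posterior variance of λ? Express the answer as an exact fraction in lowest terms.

Total count: 39 + 45 + 21 + 25 + 60 + 72 + 7 + 40 + 14 = 323.
Total exposure: 6 + 6 + 2 + 4 + 7 + 6 + 2 + 4 + 2 = 39 weeks.
Gamma(α, β) with Poisson data over total exposure Σt gives posterior Gamma(α+Σx, β+Σt) = Gamma(338, 49).
Posterior variance = α'/β'² = 338/2401.

338/2401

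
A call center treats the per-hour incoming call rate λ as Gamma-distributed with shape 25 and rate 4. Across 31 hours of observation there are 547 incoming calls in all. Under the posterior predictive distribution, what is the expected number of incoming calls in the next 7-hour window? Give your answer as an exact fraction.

Total count 547 over total exposure 31 hours.
By Gamma–Poisson conjugacy, the posterior is Gamma(α + Σx, β + Σt) = Gamma(25 + 547, 4 + 31) = Gamma(572, 35).
Predictive mean over a 7-hour window = T·E[λ|data] = 7·572/35 = 572/5.

572/5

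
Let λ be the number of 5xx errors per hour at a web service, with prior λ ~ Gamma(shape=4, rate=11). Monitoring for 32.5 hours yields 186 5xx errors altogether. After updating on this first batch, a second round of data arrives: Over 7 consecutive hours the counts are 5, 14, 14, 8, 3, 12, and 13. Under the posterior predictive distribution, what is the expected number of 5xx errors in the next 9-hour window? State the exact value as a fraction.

Total count 186 over total exposure 32.5 hours.
After the first batch: Gamma(4 + 186, 11 + 32.5) = Gamma(190, 87/2).
Total count: 5 + 14 + 14 + 8 + 3 + 12 + 13 = 69.
Total exposure: 7 hours.
After the second batch: Gamma(190 + 69, 87/2 + 7) = Gamma(259, 101/2).
Predictive mean over a 9-hour window = T·E[λ|data] = 9·259/(101/2) = 4662/101.

4662/101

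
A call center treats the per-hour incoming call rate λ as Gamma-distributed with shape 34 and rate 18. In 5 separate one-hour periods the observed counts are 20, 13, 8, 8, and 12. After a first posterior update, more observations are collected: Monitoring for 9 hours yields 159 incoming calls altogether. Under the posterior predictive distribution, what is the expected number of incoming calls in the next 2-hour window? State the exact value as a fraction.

127/8

Total count: 20 + 13 + 8 + 8 + 12 = 61.
Total exposure: 5 hours.
After the first batch: Gamma(34 + 61, 18 + 5) = Gamma(95, 23).
Total count 159 over total exposure 9 hours.
After the second batch: Gamma(95 + 159, 23 + 9) = Gamma(254, 32).
Predictive mean over a 2-hour window = T·E[λ|data] = 2·254/32 = 127/8.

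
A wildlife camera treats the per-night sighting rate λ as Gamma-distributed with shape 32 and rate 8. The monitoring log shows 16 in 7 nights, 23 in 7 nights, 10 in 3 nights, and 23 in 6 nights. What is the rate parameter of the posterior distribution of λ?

31

Total count: 16 + 23 + 10 + 23 = 72.
Total exposure: 7 + 7 + 3 + 6 = 23 nights.
By Gamma–Poisson conjugacy, the posterior is Gamma(α + Σx, β + Σt) = Gamma(32 + 72, 8 + 23) = Gamma(104, 31).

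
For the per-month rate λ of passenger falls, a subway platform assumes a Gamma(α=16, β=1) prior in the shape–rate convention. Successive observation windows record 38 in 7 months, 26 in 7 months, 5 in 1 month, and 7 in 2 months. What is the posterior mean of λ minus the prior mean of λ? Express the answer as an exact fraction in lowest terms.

Total count: 38 + 26 + 5 + 7 = 76.
Total exposure: 7 + 7 + 1 + 2 = 17 months.
The Gamma prior is conjugate for the Poisson rate, so λ | data ~ Gamma(16+76, 1+17) = Gamma(92, 18).
Posterior mean = 92/18 = 46/9; prior mean = 16/1 = 16. Difference = 46/9 − 16 = -98/9.

-98/9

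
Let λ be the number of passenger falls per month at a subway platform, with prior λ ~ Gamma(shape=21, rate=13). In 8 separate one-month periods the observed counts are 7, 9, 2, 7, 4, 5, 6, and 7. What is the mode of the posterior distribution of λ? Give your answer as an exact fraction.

67/21

Total count: 7 + 9 + 2 + 7 + 4 + 5 + 6 + 7 = 47.
Total exposure: 8 months.
Conjugate update: add total count to the shape and total exposure to the rate, giving Gamma(68, 21).
Posterior mode = (α'−1)/β' = 67/21.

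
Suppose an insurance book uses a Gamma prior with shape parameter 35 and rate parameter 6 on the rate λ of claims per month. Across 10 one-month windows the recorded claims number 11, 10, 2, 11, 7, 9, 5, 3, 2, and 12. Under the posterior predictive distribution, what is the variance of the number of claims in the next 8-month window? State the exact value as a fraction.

321/4

Total count: 11 + 10 + 2 + 11 + 7 + 9 + 5 + 3 + 2 + 12 = 72.
Total exposure: 10 months.
Posterior: α' = 35 + 72 = 107, β' = 6 + 10 = 16.
The posterior predictive for a window of length T is Negative Binomial with variance T·α'·(β'+T)/β'² = 8·107·24/256 = 321/4.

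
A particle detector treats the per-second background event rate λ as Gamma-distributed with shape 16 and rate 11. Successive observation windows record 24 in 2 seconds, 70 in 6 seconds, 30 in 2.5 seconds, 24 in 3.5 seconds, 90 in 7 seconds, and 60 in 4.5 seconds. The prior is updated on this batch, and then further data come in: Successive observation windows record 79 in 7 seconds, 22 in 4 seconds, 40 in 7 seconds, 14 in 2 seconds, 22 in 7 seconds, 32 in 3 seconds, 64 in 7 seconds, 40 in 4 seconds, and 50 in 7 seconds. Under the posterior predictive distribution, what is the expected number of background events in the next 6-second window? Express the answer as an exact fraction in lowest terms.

Total count: 24 + 70 + 30 + 24 + 90 + 60 = 298.
Total exposure: 2 + 6 + 2.5 + 3.5 + 7 + 4.5 = 25.5 seconds.
After the first batch: Gamma(16 + 298, 11 + 25.5) = Gamma(314, 73/2).
Total count: 79 + 22 + 40 + 14 + 22 + 32 + 64 + 40 + 50 = 363.
Total exposure: 7 + 4 + 7 + 2 + 7 + 3 + 7 + 4 + 7 = 48 seconds.
After the second batch: Gamma(314 + 363, 73/2 + 48) = Gamma(677, 169/2).
Predictive mean over a 6-second window = T·E[λ|data] = 6·677/(169/2) = 8124/169.

8124/169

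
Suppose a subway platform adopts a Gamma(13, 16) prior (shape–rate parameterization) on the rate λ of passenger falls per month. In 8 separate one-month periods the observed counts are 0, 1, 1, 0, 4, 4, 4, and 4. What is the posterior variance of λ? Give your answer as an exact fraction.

Total count: 0 + 1 + 1 + 0 + 4 + 4 + 4 + 4 = 18.
Total exposure: 8 months.
Conjugate update: add total count to the shape and total exposure to the rate, giving Gamma(31, 24).
Posterior variance = α'/β'² = 31/576.

31/576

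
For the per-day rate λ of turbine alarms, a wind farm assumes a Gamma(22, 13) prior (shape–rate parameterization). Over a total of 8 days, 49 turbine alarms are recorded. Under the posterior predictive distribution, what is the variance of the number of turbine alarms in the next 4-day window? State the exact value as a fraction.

7100/441

Total count 49 over total exposure 8 days.
The Gamma prior is conjugate for the Poisson rate, so λ | data ~ Gamma(22+49, 13+8) = Gamma(71, 21).
The posterior predictive for a window of length T is Negative Binomial with variance T·α'·(β'+T)/β'² = 4·71·25/441 = 7100/441.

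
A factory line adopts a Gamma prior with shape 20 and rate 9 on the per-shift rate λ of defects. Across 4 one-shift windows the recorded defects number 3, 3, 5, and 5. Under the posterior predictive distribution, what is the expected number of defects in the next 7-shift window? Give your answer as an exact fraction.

252/13

Total count: 3 + 3 + 5 + 5 = 16.
Total exposure: 4 shifts.
Gamma(α, β) with Poisson data over total exposure Σt gives posterior Gamma(α+Σx, β+Σt) = Gamma(36, 13).
Predictive mean over a 7-shift window = T·E[λ|data] = 7·36/13 = 252/13.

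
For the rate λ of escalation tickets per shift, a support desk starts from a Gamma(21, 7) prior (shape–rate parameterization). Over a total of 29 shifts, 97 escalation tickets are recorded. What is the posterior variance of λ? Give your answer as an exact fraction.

59/648

Total count 97 over total exposure 29 shifts.
The Gamma prior is conjugate for the Poisson rate, so λ | data ~ Gamma(21+97, 7+29) = Gamma(118, 36).
Posterior variance = α'/β'² = 118/1296 = 59/648.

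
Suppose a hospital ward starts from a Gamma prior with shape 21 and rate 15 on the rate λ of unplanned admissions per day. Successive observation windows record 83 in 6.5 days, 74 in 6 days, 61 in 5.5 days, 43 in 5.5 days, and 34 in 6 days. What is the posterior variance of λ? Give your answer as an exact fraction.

Total count: 83 + 74 + 61 + 43 + 34 = 295.
Total exposure: 6.5 + 6 + 5.5 + 5.5 + 6 = 29.5 days.
Conjugate update: add total count to the shape and total exposure to the rate, giving Gamma(316, 89/2).
Posterior variance = α'/β'² = 316/(7921/4) = 1264/7921.

1264/7921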